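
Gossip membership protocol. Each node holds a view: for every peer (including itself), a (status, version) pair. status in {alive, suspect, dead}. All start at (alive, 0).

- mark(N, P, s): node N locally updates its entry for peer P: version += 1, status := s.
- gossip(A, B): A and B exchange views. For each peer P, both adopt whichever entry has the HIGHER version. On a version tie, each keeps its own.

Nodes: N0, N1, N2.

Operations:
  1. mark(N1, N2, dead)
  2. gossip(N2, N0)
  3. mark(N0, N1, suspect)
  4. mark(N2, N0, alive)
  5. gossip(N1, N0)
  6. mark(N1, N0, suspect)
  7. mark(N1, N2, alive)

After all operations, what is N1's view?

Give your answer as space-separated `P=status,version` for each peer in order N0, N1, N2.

Answer: N0=suspect,1 N1=suspect,1 N2=alive,2

Derivation:
Op 1: N1 marks N2=dead -> (dead,v1)
Op 2: gossip N2<->N0 -> N2.N0=(alive,v0) N2.N1=(alive,v0) N2.N2=(alive,v0) | N0.N0=(alive,v0) N0.N1=(alive,v0) N0.N2=(alive,v0)
Op 3: N0 marks N1=suspect -> (suspect,v1)
Op 4: N2 marks N0=alive -> (alive,v1)
Op 5: gossip N1<->N0 -> N1.N0=(alive,v0) N1.N1=(suspect,v1) N1.N2=(dead,v1) | N0.N0=(alive,v0) N0.N1=(suspect,v1) N0.N2=(dead,v1)
Op 6: N1 marks N0=suspect -> (suspect,v1)
Op 7: N1 marks N2=alive -> (alive,v2)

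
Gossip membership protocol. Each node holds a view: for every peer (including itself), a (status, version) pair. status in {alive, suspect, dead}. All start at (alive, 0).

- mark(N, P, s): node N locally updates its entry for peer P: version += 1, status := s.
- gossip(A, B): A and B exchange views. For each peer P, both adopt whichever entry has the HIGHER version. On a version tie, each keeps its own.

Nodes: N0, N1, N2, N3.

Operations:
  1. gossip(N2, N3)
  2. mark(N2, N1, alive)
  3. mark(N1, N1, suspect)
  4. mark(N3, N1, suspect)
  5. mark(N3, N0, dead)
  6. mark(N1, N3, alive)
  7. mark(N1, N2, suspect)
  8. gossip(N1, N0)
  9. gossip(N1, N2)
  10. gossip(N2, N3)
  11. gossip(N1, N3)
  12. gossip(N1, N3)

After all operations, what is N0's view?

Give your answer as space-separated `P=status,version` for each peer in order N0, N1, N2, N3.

Op 1: gossip N2<->N3 -> N2.N0=(alive,v0) N2.N1=(alive,v0) N2.N2=(alive,v0) N2.N3=(alive,v0) | N3.N0=(alive,v0) N3.N1=(alive,v0) N3.N2=(alive,v0) N3.N3=(alive,v0)
Op 2: N2 marks N1=alive -> (alive,v1)
Op 3: N1 marks N1=suspect -> (suspect,v1)
Op 4: N3 marks N1=suspect -> (suspect,v1)
Op 5: N3 marks N0=dead -> (dead,v1)
Op 6: N1 marks N3=alive -> (alive,v1)
Op 7: N1 marks N2=suspect -> (suspect,v1)
Op 8: gossip N1<->N0 -> N1.N0=(alive,v0) N1.N1=(suspect,v1) N1.N2=(suspect,v1) N1.N3=(alive,v1) | N0.N0=(alive,v0) N0.N1=(suspect,v1) N0.N2=(suspect,v1) N0.N3=(alive,v1)
Op 9: gossip N1<->N2 -> N1.N0=(alive,v0) N1.N1=(suspect,v1) N1.N2=(suspect,v1) N1.N3=(alive,v1) | N2.N0=(alive,v0) N2.N1=(alive,v1) N2.N2=(suspect,v1) N2.N3=(alive,v1)
Op 10: gossip N2<->N3 -> N2.N0=(dead,v1) N2.N1=(alive,v1) N2.N2=(suspect,v1) N2.N3=(alive,v1) | N3.N0=(dead,v1) N3.N1=(suspect,v1) N3.N2=(suspect,v1) N3.N3=(alive,v1)
Op 11: gossip N1<->N3 -> N1.N0=(dead,v1) N1.N1=(suspect,v1) N1.N2=(suspect,v1) N1.N3=(alive,v1) | N3.N0=(dead,v1) N3.N1=(suspect,v1) N3.N2=(suspect,v1) N3.N3=(alive,v1)
Op 12: gossip N1<->N3 -> N1.N0=(dead,v1) N1.N1=(suspect,v1) N1.N2=(suspect,v1) N1.N3=(alive,v1) | N3.N0=(dead,v1) N3.N1=(suspect,v1) N3.N2=(suspect,v1) N3.N3=(alive,v1)

Answer: N0=alive,0 N1=suspect,1 N2=suspect,1 N3=alive,1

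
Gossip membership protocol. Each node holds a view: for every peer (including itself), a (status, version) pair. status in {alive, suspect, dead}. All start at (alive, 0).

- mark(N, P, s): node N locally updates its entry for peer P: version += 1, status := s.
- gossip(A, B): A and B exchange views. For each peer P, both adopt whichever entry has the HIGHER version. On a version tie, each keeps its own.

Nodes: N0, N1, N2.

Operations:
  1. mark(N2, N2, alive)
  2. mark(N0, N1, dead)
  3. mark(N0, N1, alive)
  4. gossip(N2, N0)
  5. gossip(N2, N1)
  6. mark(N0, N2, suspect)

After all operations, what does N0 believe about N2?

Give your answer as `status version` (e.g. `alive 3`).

Answer: suspect 2

Derivation:
Op 1: N2 marks N2=alive -> (alive,v1)
Op 2: N0 marks N1=dead -> (dead,v1)
Op 3: N0 marks N1=alive -> (alive,v2)
Op 4: gossip N2<->N0 -> N2.N0=(alive,v0) N2.N1=(alive,v2) N2.N2=(alive,v1) | N0.N0=(alive,v0) N0.N1=(alive,v2) N0.N2=(alive,v1)
Op 5: gossip N2<->N1 -> N2.N0=(alive,v0) N2.N1=(alive,v2) N2.N2=(alive,v1) | N1.N0=(alive,v0) N1.N1=(alive,v2) N1.N2=(alive,v1)
Op 6: N0 marks N2=suspect -> (suspect,v2)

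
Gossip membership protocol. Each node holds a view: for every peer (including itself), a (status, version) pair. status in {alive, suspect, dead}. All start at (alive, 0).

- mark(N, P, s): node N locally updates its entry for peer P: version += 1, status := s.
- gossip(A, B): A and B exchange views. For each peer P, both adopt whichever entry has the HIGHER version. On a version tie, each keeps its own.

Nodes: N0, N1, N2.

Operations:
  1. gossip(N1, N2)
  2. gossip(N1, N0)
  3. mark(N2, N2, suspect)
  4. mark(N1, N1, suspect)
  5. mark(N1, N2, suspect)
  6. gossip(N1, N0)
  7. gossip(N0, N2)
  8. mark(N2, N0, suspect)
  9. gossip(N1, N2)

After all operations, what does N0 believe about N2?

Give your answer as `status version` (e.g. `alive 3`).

Op 1: gossip N1<->N2 -> N1.N0=(alive,v0) N1.N1=(alive,v0) N1.N2=(alive,v0) | N2.N0=(alive,v0) N2.N1=(alive,v0) N2.N2=(alive,v0)
Op 2: gossip N1<->N0 -> N1.N0=(alive,v0) N1.N1=(alive,v0) N1.N2=(alive,v0) | N0.N0=(alive,v0) N0.N1=(alive,v0) N0.N2=(alive,v0)
Op 3: N2 marks N2=suspect -> (suspect,v1)
Op 4: N1 marks N1=suspect -> (suspect,v1)
Op 5: N1 marks N2=suspect -> (suspect,v1)
Op 6: gossip N1<->N0 -> N1.N0=(alive,v0) N1.N1=(suspect,v1) N1.N2=(suspect,v1) | N0.N0=(alive,v0) N0.N1=(suspect,v1) N0.N2=(suspect,v1)
Op 7: gossip N0<->N2 -> N0.N0=(alive,v0) N0.N1=(suspect,v1) N0.N2=(suspect,v1) | N2.N0=(alive,v0) N2.N1=(suspect,v1) N2.N2=(suspect,v1)
Op 8: N2 marks N0=suspect -> (suspect,v1)
Op 9: gossip N1<->N2 -> N1.N0=(suspect,v1) N1.N1=(suspect,v1) N1.N2=(suspect,v1) | N2.N0=(suspect,v1) N2.N1=(suspect,v1) N2.N2=(suspect,v1)

Answer: suspect 1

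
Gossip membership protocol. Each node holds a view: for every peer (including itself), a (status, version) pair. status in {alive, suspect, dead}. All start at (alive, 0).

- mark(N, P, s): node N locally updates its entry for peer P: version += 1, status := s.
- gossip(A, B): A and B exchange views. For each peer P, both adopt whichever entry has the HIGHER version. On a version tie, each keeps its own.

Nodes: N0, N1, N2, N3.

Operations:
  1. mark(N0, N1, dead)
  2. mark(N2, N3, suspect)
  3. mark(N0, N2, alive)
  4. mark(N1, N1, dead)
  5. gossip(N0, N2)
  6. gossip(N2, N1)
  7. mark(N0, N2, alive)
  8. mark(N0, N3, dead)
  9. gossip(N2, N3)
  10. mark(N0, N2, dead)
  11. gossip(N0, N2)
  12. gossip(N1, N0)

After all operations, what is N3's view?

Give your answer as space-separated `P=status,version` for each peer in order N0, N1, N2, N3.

Op 1: N0 marks N1=dead -> (dead,v1)
Op 2: N2 marks N3=suspect -> (suspect,v1)
Op 3: N0 marks N2=alive -> (alive,v1)
Op 4: N1 marks N1=dead -> (dead,v1)
Op 5: gossip N0<->N2 -> N0.N0=(alive,v0) N0.N1=(dead,v1) N0.N2=(alive,v1) N0.N3=(suspect,v1) | N2.N0=(alive,v0) N2.N1=(dead,v1) N2.N2=(alive,v1) N2.N3=(suspect,v1)
Op 6: gossip N2<->N1 -> N2.N0=(alive,v0) N2.N1=(dead,v1) N2.N2=(alive,v1) N2.N3=(suspect,v1) | N1.N0=(alive,v0) N1.N1=(dead,v1) N1.N2=(alive,v1) N1.N3=(suspect,v1)
Op 7: N0 marks N2=alive -> (alive,v2)
Op 8: N0 marks N3=dead -> (dead,v2)
Op 9: gossip N2<->N3 -> N2.N0=(alive,v0) N2.N1=(dead,v1) N2.N2=(alive,v1) N2.N3=(suspect,v1) | N3.N0=(alive,v0) N3.N1=(dead,v1) N3.N2=(alive,v1) N3.N3=(suspect,v1)
Op 10: N0 marks N2=dead -> (dead,v3)
Op 11: gossip N0<->N2 -> N0.N0=(alive,v0) N0.N1=(dead,v1) N0.N2=(dead,v3) N0.N3=(dead,v2) | N2.N0=(alive,v0) N2.N1=(dead,v1) N2.N2=(dead,v3) N2.N3=(dead,v2)
Op 12: gossip N1<->N0 -> N1.N0=(alive,v0) N1.N1=(dead,v1) N1.N2=(dead,v3) N1.N3=(dead,v2) | N0.N0=(alive,v0) N0.N1=(dead,v1) N0.N2=(dead,v3) N0.N3=(dead,v2)

Answer: N0=alive,0 N1=dead,1 N2=alive,1 N3=suspect,1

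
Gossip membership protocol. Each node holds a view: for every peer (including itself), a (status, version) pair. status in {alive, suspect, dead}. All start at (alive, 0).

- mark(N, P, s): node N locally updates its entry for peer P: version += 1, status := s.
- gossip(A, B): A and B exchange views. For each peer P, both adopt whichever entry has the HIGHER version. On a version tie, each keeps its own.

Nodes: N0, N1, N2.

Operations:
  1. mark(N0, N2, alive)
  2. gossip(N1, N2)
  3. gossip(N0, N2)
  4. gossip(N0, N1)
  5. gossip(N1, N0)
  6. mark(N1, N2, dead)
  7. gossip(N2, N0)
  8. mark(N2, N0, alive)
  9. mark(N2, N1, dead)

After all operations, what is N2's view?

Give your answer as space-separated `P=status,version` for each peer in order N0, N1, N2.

Op 1: N0 marks N2=alive -> (alive,v1)
Op 2: gossip N1<->N2 -> N1.N0=(alive,v0) N1.N1=(alive,v0) N1.N2=(alive,v0) | N2.N0=(alive,v0) N2.N1=(alive,v0) N2.N2=(alive,v0)
Op 3: gossip N0<->N2 -> N0.N0=(alive,v0) N0.N1=(alive,v0) N0.N2=(alive,v1) | N2.N0=(alive,v0) N2.N1=(alive,v0) N2.N2=(alive,v1)
Op 4: gossip N0<->N1 -> N0.N0=(alive,v0) N0.N1=(alive,v0) N0.N2=(alive,v1) | N1.N0=(alive,v0) N1.N1=(alive,v0) N1.N2=(alive,v1)
Op 5: gossip N1<->N0 -> N1.N0=(alive,v0) N1.N1=(alive,v0) N1.N2=(alive,v1) | N0.N0=(alive,v0) N0.N1=(alive,v0) N0.N2=(alive,v1)
Op 6: N1 marks N2=dead -> (dead,v2)
Op 7: gossip N2<->N0 -> N2.N0=(alive,v0) N2.N1=(alive,v0) N2.N2=(alive,v1) | N0.N0=(alive,v0) N0.N1=(alive,v0) N0.N2=(alive,v1)
Op 8: N2 marks N0=alive -> (alive,v1)
Op 9: N2 marks N1=dead -> (dead,v1)

Answer: N0=alive,1 N1=dead,1 N2=alive,1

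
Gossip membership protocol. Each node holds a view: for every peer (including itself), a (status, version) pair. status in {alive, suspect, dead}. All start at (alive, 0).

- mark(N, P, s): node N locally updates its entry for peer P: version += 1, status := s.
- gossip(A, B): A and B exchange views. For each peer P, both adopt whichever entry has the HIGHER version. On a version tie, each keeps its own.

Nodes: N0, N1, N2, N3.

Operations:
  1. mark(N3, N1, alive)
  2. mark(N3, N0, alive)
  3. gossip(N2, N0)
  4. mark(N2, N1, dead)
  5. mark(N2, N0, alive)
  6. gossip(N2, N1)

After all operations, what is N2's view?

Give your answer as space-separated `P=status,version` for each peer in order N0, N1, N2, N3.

Answer: N0=alive,1 N1=dead,1 N2=alive,0 N3=alive,0

Derivation:
Op 1: N3 marks N1=alive -> (alive,v1)
Op 2: N3 marks N0=alive -> (alive,v1)
Op 3: gossip N2<->N0 -> N2.N0=(alive,v0) N2.N1=(alive,v0) N2.N2=(alive,v0) N2.N3=(alive,v0) | N0.N0=(alive,v0) N0.N1=(alive,v0) N0.N2=(alive,v0) N0.N3=(alive,v0)
Op 4: N2 marks N1=dead -> (dead,v1)
Op 5: N2 marks N0=alive -> (alive,v1)
Op 6: gossip N2<->N1 -> N2.N0=(alive,v1) N2.N1=(dead,v1) N2.N2=(alive,v0) N2.N3=(alive,v0) | N1.N0=(alive,v1) N1.N1=(dead,v1) N1.N2=(alive,v0) N1.N3=(alive,v0)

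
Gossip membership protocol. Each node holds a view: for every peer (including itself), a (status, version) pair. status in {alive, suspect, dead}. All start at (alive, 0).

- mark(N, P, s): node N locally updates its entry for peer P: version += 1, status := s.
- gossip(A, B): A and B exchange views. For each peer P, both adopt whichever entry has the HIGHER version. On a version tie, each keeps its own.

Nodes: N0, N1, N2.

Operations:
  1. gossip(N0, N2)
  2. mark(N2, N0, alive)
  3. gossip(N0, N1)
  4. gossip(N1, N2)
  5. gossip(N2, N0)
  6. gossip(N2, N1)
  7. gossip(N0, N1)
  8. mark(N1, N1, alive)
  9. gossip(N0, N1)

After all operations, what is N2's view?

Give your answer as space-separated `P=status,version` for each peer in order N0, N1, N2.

Answer: N0=alive,1 N1=alive,0 N2=alive,0

Derivation:
Op 1: gossip N0<->N2 -> N0.N0=(alive,v0) N0.N1=(alive,v0) N0.N2=(alive,v0) | N2.N0=(alive,v0) N2.N1=(alive,v0) N2.N2=(alive,v0)
Op 2: N2 marks N0=alive -> (alive,v1)
Op 3: gossip N0<->N1 -> N0.N0=(alive,v0) N0.N1=(alive,v0) N0.N2=(alive,v0) | N1.N0=(alive,v0) N1.N1=(alive,v0) N1.N2=(alive,v0)
Op 4: gossip N1<->N2 -> N1.N0=(alive,v1) N1.N1=(alive,v0) N1.N2=(alive,v0) | N2.N0=(alive,v1) N2.N1=(alive,v0) N2.N2=(alive,v0)
Op 5: gossip N2<->N0 -> N2.N0=(alive,v1) N2.N1=(alive,v0) N2.N2=(alive,v0) | N0.N0=(alive,v1) N0.N1=(alive,v0) N0.N2=(alive,v0)
Op 6: gossip N2<->N1 -> N2.N0=(alive,v1) N2.N1=(alive,v0) N2.N2=(alive,v0) | N1.N0=(alive,v1) N1.N1=(alive,v0) N1.N2=(alive,v0)
Op 7: gossip N0<->N1 -> N0.N0=(alive,v1) N0.N1=(alive,v0) N0.N2=(alive,v0) | N1.N0=(alive,v1) N1.N1=(alive,v0) N1.N2=(alive,v0)
Op 8: N1 marks N1=alive -> (alive,v1)
Op 9: gossip N0<->N1 -> N0.N0=(alive,v1) N0.N1=(alive,v1) N0.N2=(alive,v0) | N1.N0=(alive,v1) N1.N1=(alive,v1) N1.N2=(alive,v0)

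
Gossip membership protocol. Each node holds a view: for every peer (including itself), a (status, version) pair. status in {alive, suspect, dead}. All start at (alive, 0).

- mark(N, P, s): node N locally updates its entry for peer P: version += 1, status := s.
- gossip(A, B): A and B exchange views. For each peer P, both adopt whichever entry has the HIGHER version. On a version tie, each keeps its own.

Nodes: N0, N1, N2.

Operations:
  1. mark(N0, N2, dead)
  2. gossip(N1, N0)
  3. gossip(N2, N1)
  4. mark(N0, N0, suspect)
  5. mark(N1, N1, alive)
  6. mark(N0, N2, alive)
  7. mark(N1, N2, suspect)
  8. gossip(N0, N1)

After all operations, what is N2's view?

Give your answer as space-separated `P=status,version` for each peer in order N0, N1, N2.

Op 1: N0 marks N2=dead -> (dead,v1)
Op 2: gossip N1<->N0 -> N1.N0=(alive,v0) N1.N1=(alive,v0) N1.N2=(dead,v1) | N0.N0=(alive,v0) N0.N1=(alive,v0) N0.N2=(dead,v1)
Op 3: gossip N2<->N1 -> N2.N0=(alive,v0) N2.N1=(alive,v0) N2.N2=(dead,v1) | N1.N0=(alive,v0) N1.N1=(alive,v0) N1.N2=(dead,v1)
Op 4: N0 marks N0=suspect -> (suspect,v1)
Op 5: N1 marks N1=alive -> (alive,v1)
Op 6: N0 marks N2=alive -> (alive,v2)
Op 7: N1 marks N2=suspect -> (suspect,v2)
Op 8: gossip N0<->N1 -> N0.N0=(suspect,v1) N0.N1=(alive,v1) N0.N2=(alive,v2) | N1.N0=(suspect,v1) N1.N1=(alive,v1) N1.N2=(suspect,v2)

Answer: N0=alive,0 N1=alive,0 N2=dead,1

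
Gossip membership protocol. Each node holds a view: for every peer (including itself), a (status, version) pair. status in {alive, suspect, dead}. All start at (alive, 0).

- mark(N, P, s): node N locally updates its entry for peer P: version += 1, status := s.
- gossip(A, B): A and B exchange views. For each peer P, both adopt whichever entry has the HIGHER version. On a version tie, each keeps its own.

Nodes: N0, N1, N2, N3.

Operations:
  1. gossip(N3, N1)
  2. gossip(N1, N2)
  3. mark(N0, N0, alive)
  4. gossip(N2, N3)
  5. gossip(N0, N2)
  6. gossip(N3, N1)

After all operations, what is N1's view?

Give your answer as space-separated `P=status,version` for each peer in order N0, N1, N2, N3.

Answer: N0=alive,0 N1=alive,0 N2=alive,0 N3=alive,0

Derivation:
Op 1: gossip N3<->N1 -> N3.N0=(alive,v0) N3.N1=(alive,v0) N3.N2=(alive,v0) N3.N3=(alive,v0) | N1.N0=(alive,v0) N1.N1=(alive,v0) N1.N2=(alive,v0) N1.N3=(alive,v0)
Op 2: gossip N1<->N2 -> N1.N0=(alive,v0) N1.N1=(alive,v0) N1.N2=(alive,v0) N1.N3=(alive,v0) | N2.N0=(alive,v0) N2.N1=(alive,v0) N2.N2=(alive,v0) N2.N3=(alive,v0)
Op 3: N0 marks N0=alive -> (alive,v1)
Op 4: gossip N2<->N3 -> N2.N0=(alive,v0) N2.N1=(alive,v0) N2.N2=(alive,v0) N2.N3=(alive,v0) | N3.N0=(alive,v0) N3.N1=(alive,v0) N3.N2=(alive,v0) N3.N3=(alive,v0)
Op 5: gossip N0<->N2 -> N0.N0=(alive,v1) N0.N1=(alive,v0) N0.N2=(alive,v0) N0.N3=(alive,v0) | N2.N0=(alive,v1) N2.N1=(alive,v0) N2.N2=(alive,v0) N2.N3=(alive,v0)
Op 6: gossip N3<->N1 -> N3.N0=(alive,v0) N3.N1=(alive,v0) N3.N2=(alive,v0) N3.N3=(alive,v0) | N1.N0=(alive,v0) N1.N1=(alive,v0) N1.N2=(alive,v0) N1.N3=(alive,v0)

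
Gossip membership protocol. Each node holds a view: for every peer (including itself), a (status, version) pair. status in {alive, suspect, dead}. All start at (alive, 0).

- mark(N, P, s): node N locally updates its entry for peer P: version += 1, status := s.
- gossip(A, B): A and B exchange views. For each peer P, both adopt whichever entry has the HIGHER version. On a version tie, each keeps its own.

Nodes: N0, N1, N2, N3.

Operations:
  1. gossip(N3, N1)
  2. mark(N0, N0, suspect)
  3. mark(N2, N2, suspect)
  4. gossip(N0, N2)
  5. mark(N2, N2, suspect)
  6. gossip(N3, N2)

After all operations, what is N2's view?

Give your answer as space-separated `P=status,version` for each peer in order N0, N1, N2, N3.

Op 1: gossip N3<->N1 -> N3.N0=(alive,v0) N3.N1=(alive,v0) N3.N2=(alive,v0) N3.N3=(alive,v0) | N1.N0=(alive,v0) N1.N1=(alive,v0) N1.N2=(alive,v0) N1.N3=(alive,v0)
Op 2: N0 marks N0=suspect -> (suspect,v1)
Op 3: N2 marks N2=suspect -> (suspect,v1)
Op 4: gossip N0<->N2 -> N0.N0=(suspect,v1) N0.N1=(alive,v0) N0.N2=(suspect,v1) N0.N3=(alive,v0) | N2.N0=(suspect,v1) N2.N1=(alive,v0) N2.N2=(suspect,v1) N2.N3=(alive,v0)
Op 5: N2 marks N2=suspect -> (suspect,v2)
Op 6: gossip N3<->N2 -> N3.N0=(suspect,v1) N3.N1=(alive,v0) N3.N2=(suspect,v2) N3.N3=(alive,v0) | N2.N0=(suspect,v1) N2.N1=(alive,v0) N2.N2=(suspect,v2) N2.N3=(alive,v0)

Answer: N0=suspect,1 N1=alive,0 N2=suspect,2 N3=alive,0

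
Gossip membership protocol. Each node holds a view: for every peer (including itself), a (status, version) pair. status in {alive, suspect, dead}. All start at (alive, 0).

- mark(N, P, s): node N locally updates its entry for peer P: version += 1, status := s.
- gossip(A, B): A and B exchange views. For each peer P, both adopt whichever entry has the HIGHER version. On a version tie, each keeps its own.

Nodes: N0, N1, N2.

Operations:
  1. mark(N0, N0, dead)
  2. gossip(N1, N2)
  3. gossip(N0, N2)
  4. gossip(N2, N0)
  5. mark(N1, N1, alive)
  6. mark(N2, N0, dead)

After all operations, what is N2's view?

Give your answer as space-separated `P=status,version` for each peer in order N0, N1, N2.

Answer: N0=dead,2 N1=alive,0 N2=alive,0

Derivation:
Op 1: N0 marks N0=dead -> (dead,v1)
Op 2: gossip N1<->N2 -> N1.N0=(alive,v0) N1.N1=(alive,v0) N1.N2=(alive,v0) | N2.N0=(alive,v0) N2.N1=(alive,v0) N2.N2=(alive,v0)
Op 3: gossip N0<->N2 -> N0.N0=(dead,v1) N0.N1=(alive,v0) N0.N2=(alive,v0) | N2.N0=(dead,v1) N2.N1=(alive,v0) N2.N2=(alive,v0)
Op 4: gossip N2<->N0 -> N2.N0=(dead,v1) N2.N1=(alive,v0) N2.N2=(alive,v0) | N0.N0=(dead,v1) N0.N1=(alive,v0) N0.N2=(alive,v0)
Op 5: N1 marks N1=alive -> (alive,v1)
Op 6: N2 marks N0=dead -> (dead,v2)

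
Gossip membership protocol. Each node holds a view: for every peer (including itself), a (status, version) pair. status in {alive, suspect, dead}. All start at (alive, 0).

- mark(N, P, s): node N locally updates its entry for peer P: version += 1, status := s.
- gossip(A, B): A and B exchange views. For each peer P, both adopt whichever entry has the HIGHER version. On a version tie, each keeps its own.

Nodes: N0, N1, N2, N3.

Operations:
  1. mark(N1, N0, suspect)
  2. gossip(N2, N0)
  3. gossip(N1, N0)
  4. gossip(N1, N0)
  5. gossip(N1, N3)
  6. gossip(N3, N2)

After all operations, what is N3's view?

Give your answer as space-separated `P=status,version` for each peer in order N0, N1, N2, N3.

Op 1: N1 marks N0=suspect -> (suspect,v1)
Op 2: gossip N2<->N0 -> N2.N0=(alive,v0) N2.N1=(alive,v0) N2.N2=(alive,v0) N2.N3=(alive,v0) | N0.N0=(alive,v0) N0.N1=(alive,v0) N0.N2=(alive,v0) N0.N3=(alive,v0)
Op 3: gossip N1<->N0 -> N1.N0=(suspect,v1) N1.N1=(alive,v0) N1.N2=(alive,v0) N1.N3=(alive,v0) | N0.N0=(suspect,v1) N0.N1=(alive,v0) N0.N2=(alive,v0) N0.N3=(alive,v0)
Op 4: gossip N1<->N0 -> N1.N0=(suspect,v1) N1.N1=(alive,v0) N1.N2=(alive,v0) N1.N3=(alive,v0) | N0.N0=(suspect,v1) N0.N1=(alive,v0) N0.N2=(alive,v0) N0.N3=(alive,v0)
Op 5: gossip N1<->N3 -> N1.N0=(suspect,v1) N1.N1=(alive,v0) N1.N2=(alive,v0) N1.N3=(alive,v0) | N3.N0=(suspect,v1) N3.N1=(alive,v0) N3.N2=(alive,v0) N3.N3=(alive,v0)
Op 6: gossip N3<->N2 -> N3.N0=(suspect,v1) N3.N1=(alive,v0) N3.N2=(alive,v0) N3.N3=(alive,v0) | N2.N0=(suspect,v1) N2.N1=(alive,v0) N2.N2=(alive,v0) N2.N3=(alive,v0)

Answer: N0=suspect,1 N1=alive,0 N2=alive,0 N3=alive,0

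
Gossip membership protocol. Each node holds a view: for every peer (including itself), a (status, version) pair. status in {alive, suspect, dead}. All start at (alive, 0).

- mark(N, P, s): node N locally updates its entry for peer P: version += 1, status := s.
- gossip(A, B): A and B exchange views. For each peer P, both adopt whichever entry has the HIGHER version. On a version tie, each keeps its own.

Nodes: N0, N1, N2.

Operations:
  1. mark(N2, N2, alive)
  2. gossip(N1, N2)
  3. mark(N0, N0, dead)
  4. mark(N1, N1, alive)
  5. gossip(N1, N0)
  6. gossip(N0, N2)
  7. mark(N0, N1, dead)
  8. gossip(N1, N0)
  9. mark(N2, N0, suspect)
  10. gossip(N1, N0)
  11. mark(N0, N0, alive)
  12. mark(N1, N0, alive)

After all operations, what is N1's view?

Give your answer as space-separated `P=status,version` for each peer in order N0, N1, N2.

Answer: N0=alive,2 N1=dead,2 N2=alive,1

Derivation:
Op 1: N2 marks N2=alive -> (alive,v1)
Op 2: gossip N1<->N2 -> N1.N0=(alive,v0) N1.N1=(alive,v0) N1.N2=(alive,v1) | N2.N0=(alive,v0) N2.N1=(alive,v0) N2.N2=(alive,v1)
Op 3: N0 marks N0=dead -> (dead,v1)
Op 4: N1 marks N1=alive -> (alive,v1)
Op 5: gossip N1<->N0 -> N1.N0=(dead,v1) N1.N1=(alive,v1) N1.N2=(alive,v1) | N0.N0=(dead,v1) N0.N1=(alive,v1) N0.N2=(alive,v1)
Op 6: gossip N0<->N2 -> N0.N0=(dead,v1) N0.N1=(alive,v1) N0.N2=(alive,v1) | N2.N0=(dead,v1) N2.N1=(alive,v1) N2.N2=(alive,v1)
Op 7: N0 marks N1=dead -> (dead,v2)
Op 8: gossip N1<->N0 -> N1.N0=(dead,v1) N1.N1=(dead,v2) N1.N2=(alive,v1) | N0.N0=(dead,v1) N0.N1=(dead,v2) N0.N2=(alive,v1)
Op 9: N2 marks N0=suspect -> (suspect,v2)
Op 10: gossip N1<->N0 -> N1.N0=(dead,v1) N1.N1=(dead,v2) N1.N2=(alive,v1) | N0.N0=(dead,v1) N0.N1=(dead,v2) N0.N2=(alive,v1)
Op 11: N0 marks N0=alive -> (alive,v2)
Op 12: N1 marks N0=alive -> (alive,v2)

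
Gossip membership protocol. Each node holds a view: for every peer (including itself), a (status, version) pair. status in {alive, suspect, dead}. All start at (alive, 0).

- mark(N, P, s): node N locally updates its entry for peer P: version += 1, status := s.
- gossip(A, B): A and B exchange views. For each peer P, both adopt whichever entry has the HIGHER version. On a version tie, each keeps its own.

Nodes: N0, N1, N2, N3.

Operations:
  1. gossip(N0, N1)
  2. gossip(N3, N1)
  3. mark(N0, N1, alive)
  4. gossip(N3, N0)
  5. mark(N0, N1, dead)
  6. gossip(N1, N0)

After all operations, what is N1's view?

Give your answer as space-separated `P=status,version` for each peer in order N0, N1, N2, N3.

Op 1: gossip N0<->N1 -> N0.N0=(alive,v0) N0.N1=(alive,v0) N0.N2=(alive,v0) N0.N3=(alive,v0) | N1.N0=(alive,v0) N1.N1=(alive,v0) N1.N2=(alive,v0) N1.N3=(alive,v0)
Op 2: gossip N3<->N1 -> N3.N0=(alive,v0) N3.N1=(alive,v0) N3.N2=(alive,v0) N3.N3=(alive,v0) | N1.N0=(alive,v0) N1.N1=(alive,v0) N1.N2=(alive,v0) N1.N3=(alive,v0)
Op 3: N0 marks N1=alive -> (alive,v1)
Op 4: gossip N3<->N0 -> N3.N0=(alive,v0) N3.N1=(alive,v1) N3.N2=(alive,v0) N3.N3=(alive,v0) | N0.N0=(alive,v0) N0.N1=(alive,v1) N0.N2=(alive,v0) N0.N3=(alive,v0)
Op 5: N0 marks N1=dead -> (dead,v2)
Op 6: gossip N1<->N0 -> N1.N0=(alive,v0) N1.N1=(dead,v2) N1.N2=(alive,v0) N1.N3=(alive,v0) | N0.N0=(alive,v0) N0.N1=(dead,v2) N0.N2=(alive,v0) N0.N3=(alive,v0)

Answer: N0=alive,0 N1=dead,2 N2=alive,0 N3=alive,0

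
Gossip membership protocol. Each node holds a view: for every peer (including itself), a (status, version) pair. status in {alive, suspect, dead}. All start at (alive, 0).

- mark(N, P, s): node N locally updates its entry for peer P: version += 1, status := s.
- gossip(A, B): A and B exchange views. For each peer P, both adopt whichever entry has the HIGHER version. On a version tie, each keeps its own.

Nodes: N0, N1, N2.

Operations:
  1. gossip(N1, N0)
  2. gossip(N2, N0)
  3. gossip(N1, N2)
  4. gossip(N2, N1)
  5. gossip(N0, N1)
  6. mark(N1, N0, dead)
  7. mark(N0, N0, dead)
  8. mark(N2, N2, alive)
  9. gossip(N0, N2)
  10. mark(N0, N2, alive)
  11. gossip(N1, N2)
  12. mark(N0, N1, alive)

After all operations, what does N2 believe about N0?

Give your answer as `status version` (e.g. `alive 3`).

Answer: dead 1

Derivation:
Op 1: gossip N1<->N0 -> N1.N0=(alive,v0) N1.N1=(alive,v0) N1.N2=(alive,v0) | N0.N0=(alive,v0) N0.N1=(alive,v0) N0.N2=(alive,v0)
Op 2: gossip N2<->N0 -> N2.N0=(alive,v0) N2.N1=(alive,v0) N2.N2=(alive,v0) | N0.N0=(alive,v0) N0.N1=(alive,v0) N0.N2=(alive,v0)
Op 3: gossip N1<->N2 -> N1.N0=(alive,v0) N1.N1=(alive,v0) N1.N2=(alive,v0) | N2.N0=(alive,v0) N2.N1=(alive,v0) N2.N2=(alive,v0)
Op 4: gossip N2<->N1 -> N2.N0=(alive,v0) N2.N1=(alive,v0) N2.N2=(alive,v0) | N1.N0=(alive,v0) N1.N1=(alive,v0) N1.N2=(alive,v0)
Op 5: gossip N0<->N1 -> N0.N0=(alive,v0) N0.N1=(alive,v0) N0.N2=(alive,v0) | N1.N0=(alive,v0) N1.N1=(alive,v0) N1.N2=(alive,v0)
Op 6: N1 marks N0=dead -> (dead,v1)
Op 7: N0 marks N0=dead -> (dead,v1)
Op 8: N2 marks N2=alive -> (alive,v1)
Op 9: gossip N0<->N2 -> N0.N0=(dead,v1) N0.N1=(alive,v0) N0.N2=(alive,v1) | N2.N0=(dead,v1) N2.N1=(alive,v0) N2.N2=(alive,v1)
Op 10: N0 marks N2=alive -> (alive,v2)
Op 11: gossip N1<->N2 -> N1.N0=(dead,v1) N1.N1=(alive,v0) N1.N2=(alive,v1) | N2.N0=(dead,v1) N2.N1=(alive,v0) N2.N2=(alive,v1)
Op 12: N0 marks N1=alive -> (alive,v1)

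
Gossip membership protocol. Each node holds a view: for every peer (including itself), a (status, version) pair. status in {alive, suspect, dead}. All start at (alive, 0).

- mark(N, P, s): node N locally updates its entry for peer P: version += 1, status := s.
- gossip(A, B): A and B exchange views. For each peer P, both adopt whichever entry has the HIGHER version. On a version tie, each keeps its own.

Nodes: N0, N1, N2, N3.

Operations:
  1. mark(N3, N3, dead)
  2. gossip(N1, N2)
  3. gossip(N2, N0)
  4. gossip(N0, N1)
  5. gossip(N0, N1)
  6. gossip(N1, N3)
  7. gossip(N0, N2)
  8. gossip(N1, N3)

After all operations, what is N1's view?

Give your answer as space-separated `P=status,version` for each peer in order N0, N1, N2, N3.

Answer: N0=alive,0 N1=alive,0 N2=alive,0 N3=dead,1

Derivation:
Op 1: N3 marks N3=dead -> (dead,v1)
Op 2: gossip N1<->N2 -> N1.N0=(alive,v0) N1.N1=(alive,v0) N1.N2=(alive,v0) N1.N3=(alive,v0) | N2.N0=(alive,v0) N2.N1=(alive,v0) N2.N2=(alive,v0) N2.N3=(alive,v0)
Op 3: gossip N2<->N0 -> N2.N0=(alive,v0) N2.N1=(alive,v0) N2.N2=(alive,v0) N2.N3=(alive,v0) | N0.N0=(alive,v0) N0.N1=(alive,v0) N0.N2=(alive,v0) N0.N3=(alive,v0)
Op 4: gossip N0<->N1 -> N0.N0=(alive,v0) N0.N1=(alive,v0) N0.N2=(alive,v0) N0.N3=(alive,v0) | N1.N0=(alive,v0) N1.N1=(alive,v0) N1.N2=(alive,v0) N1.N3=(alive,v0)
Op 5: gossip N0<->N1 -> N0.N0=(alive,v0) N0.N1=(alive,v0) N0.N2=(alive,v0) N0.N3=(alive,v0) | N1.N0=(alive,v0) N1.N1=(alive,v0) N1.N2=(alive,v0) N1.N3=(alive,v0)
Op 6: gossip N1<->N3 -> N1.N0=(alive,v0) N1.N1=(alive,v0) N1.N2=(alive,v0) N1.N3=(dead,v1) | N3.N0=(alive,v0) N3.N1=(alive,v0) N3.N2=(alive,v0) N3.N3=(dead,v1)
Op 7: gossip N0<->N2 -> N0.N0=(alive,v0) N0.N1=(alive,v0) N0.N2=(alive,v0) N0.N3=(alive,v0) | N2.N0=(alive,v0) N2.N1=(alive,v0) N2.N2=(alive,v0) N2.N3=(alive,v0)
Op 8: gossip N1<->N3 -> N1.N0=(alive,v0) N1.N1=(alive,v0) N1.N2=(alive,v0) N1.N3=(dead,v1) | N3.N0=(alive,v0) N3.N1=(alive,v0) N3.N2=(alive,v0) N3.N3=(dead,v1)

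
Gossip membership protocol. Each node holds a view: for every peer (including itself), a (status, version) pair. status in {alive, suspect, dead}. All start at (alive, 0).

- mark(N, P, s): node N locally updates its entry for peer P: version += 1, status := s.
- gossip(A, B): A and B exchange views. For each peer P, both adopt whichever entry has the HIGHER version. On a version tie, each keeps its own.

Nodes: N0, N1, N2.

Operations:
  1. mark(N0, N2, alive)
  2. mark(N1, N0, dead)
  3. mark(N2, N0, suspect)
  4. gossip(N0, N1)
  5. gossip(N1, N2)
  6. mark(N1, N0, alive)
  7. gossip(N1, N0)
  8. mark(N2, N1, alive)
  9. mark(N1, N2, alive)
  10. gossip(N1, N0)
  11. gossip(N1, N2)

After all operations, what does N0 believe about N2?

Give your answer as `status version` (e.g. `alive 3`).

Op 1: N0 marks N2=alive -> (alive,v1)
Op 2: N1 marks N0=dead -> (dead,v1)
Op 3: N2 marks N0=suspect -> (suspect,v1)
Op 4: gossip N0<->N1 -> N0.N0=(dead,v1) N0.N1=(alive,v0) N0.N2=(alive,v1) | N1.N0=(dead,v1) N1.N1=(alive,v0) N1.N2=(alive,v1)
Op 5: gossip N1<->N2 -> N1.N0=(dead,v1) N1.N1=(alive,v0) N1.N2=(alive,v1) | N2.N0=(suspect,v1) N2.N1=(alive,v0) N2.N2=(alive,v1)
Op 6: N1 marks N0=alive -> (alive,v2)
Op 7: gossip N1<->N0 -> N1.N0=(alive,v2) N1.N1=(alive,v0) N1.N2=(alive,v1) | N0.N0=(alive,v2) N0.N1=(alive,v0) N0.N2=(alive,v1)
Op 8: N2 marks N1=alive -> (alive,v1)
Op 9: N1 marks N2=alive -> (alive,v2)
Op 10: gossip N1<->N0 -> N1.N0=(alive,v2) N1.N1=(alive,v0) N1.N2=(alive,v2) | N0.N0=(alive,v2) N0.N1=(alive,v0) N0.N2=(alive,v2)
Op 11: gossip N1<->N2 -> N1.N0=(alive,v2) N1.N1=(alive,v1) N1.N2=(alive,v2) | N2.N0=(alive,v2) N2.N1=(alive,v1) N2.N2=(alive,v2)

Answer: alive 2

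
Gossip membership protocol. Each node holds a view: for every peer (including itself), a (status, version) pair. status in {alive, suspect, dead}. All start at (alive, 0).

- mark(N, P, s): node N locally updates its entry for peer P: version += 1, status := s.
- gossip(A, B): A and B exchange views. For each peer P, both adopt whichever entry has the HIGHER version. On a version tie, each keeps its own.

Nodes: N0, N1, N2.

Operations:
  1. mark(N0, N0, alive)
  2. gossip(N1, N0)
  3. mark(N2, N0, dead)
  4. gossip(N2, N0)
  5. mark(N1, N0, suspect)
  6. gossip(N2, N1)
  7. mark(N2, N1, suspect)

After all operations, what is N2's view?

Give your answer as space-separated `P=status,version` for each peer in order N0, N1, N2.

Op 1: N0 marks N0=alive -> (alive,v1)
Op 2: gossip N1<->N0 -> N1.N0=(alive,v1) N1.N1=(alive,v0) N1.N2=(alive,v0) | N0.N0=(alive,v1) N0.N1=(alive,v0) N0.N2=(alive,v0)
Op 3: N2 marks N0=dead -> (dead,v1)
Op 4: gossip N2<->N0 -> N2.N0=(dead,v1) N2.N1=(alive,v0) N2.N2=(alive,v0) | N0.N0=(alive,v1) N0.N1=(alive,v0) N0.N2=(alive,v0)
Op 5: N1 marks N0=suspect -> (suspect,v2)
Op 6: gossip N2<->N1 -> N2.N0=(suspect,v2) N2.N1=(alive,v0) N2.N2=(alive,v0) | N1.N0=(suspect,v2) N1.N1=(alive,v0) N1.N2=(alive,v0)
Op 7: N2 marks N1=suspect -> (suspect,v1)

Answer: N0=suspect,2 N1=suspect,1 N2=alive,0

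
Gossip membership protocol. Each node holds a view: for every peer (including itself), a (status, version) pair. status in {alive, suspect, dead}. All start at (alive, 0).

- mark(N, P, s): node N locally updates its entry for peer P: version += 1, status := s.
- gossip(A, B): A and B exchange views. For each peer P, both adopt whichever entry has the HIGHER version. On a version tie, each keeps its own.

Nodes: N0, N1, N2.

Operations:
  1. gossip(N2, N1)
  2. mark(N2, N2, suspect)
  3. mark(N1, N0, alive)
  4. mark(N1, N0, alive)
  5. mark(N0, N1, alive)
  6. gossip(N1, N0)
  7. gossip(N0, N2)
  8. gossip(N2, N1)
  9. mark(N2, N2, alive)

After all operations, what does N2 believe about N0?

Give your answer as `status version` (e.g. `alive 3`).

Op 1: gossip N2<->N1 -> N2.N0=(alive,v0) N2.N1=(alive,v0) N2.N2=(alive,v0) | N1.N0=(alive,v0) N1.N1=(alive,v0) N1.N2=(alive,v0)
Op 2: N2 marks N2=suspect -> (suspect,v1)
Op 3: N1 marks N0=alive -> (alive,v1)
Op 4: N1 marks N0=alive -> (alive,v2)
Op 5: N0 marks N1=alive -> (alive,v1)
Op 6: gossip N1<->N0 -> N1.N0=(alive,v2) N1.N1=(alive,v1) N1.N2=(alive,v0) | N0.N0=(alive,v2) N0.N1=(alive,v1) N0.N2=(alive,v0)
Op 7: gossip N0<->N2 -> N0.N0=(alive,v2) N0.N1=(alive,v1) N0.N2=(suspect,v1) | N2.N0=(alive,v2) N2.N1=(alive,v1) N2.N2=(suspect,v1)
Op 8: gossip N2<->N1 -> N2.N0=(alive,v2) N2.N1=(alive,v1) N2.N2=(suspect,v1) | N1.N0=(alive,v2) N1.N1=(alive,v1) N1.N2=(suspect,v1)
Op 9: N2 marks N2=alive -> (alive,v2)

Answer: alive 2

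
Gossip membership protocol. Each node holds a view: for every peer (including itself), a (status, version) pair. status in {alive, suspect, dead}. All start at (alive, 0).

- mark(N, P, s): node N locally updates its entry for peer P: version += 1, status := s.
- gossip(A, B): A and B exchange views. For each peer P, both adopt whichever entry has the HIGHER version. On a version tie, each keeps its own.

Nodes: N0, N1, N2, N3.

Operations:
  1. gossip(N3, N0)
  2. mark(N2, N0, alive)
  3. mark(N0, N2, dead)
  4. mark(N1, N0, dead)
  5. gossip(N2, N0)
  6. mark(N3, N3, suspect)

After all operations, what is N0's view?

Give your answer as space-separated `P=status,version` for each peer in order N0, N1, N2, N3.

Op 1: gossip N3<->N0 -> N3.N0=(alive,v0) N3.N1=(alive,v0) N3.N2=(alive,v0) N3.N3=(alive,v0) | N0.N0=(alive,v0) N0.N1=(alive,v0) N0.N2=(alive,v0) N0.N3=(alive,v0)
Op 2: N2 marks N0=alive -> (alive,v1)
Op 3: N0 marks N2=dead -> (dead,v1)
Op 4: N1 marks N0=dead -> (dead,v1)
Op 5: gossip N2<->N0 -> N2.N0=(alive,v1) N2.N1=(alive,v0) N2.N2=(dead,v1) N2.N3=(alive,v0) | N0.N0=(alive,v1) N0.N1=(alive,v0) N0.N2=(dead,v1) N0.N3=(alive,v0)
Op 6: N3 marks N3=suspect -> (suspect,v1)

Answer: N0=alive,1 N1=alive,0 N2=dead,1 N3=alive,0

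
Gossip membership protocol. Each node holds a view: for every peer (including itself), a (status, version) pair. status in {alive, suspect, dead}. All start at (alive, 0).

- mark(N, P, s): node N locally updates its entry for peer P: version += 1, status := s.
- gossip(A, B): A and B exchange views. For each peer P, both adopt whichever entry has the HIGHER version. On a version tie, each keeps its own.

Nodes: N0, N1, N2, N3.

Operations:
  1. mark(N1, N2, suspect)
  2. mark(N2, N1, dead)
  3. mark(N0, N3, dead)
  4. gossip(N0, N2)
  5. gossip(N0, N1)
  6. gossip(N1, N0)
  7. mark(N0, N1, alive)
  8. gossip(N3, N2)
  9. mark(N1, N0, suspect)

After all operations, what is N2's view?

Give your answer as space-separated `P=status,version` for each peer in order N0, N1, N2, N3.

Op 1: N1 marks N2=suspect -> (suspect,v1)
Op 2: N2 marks N1=dead -> (dead,v1)
Op 3: N0 marks N3=dead -> (dead,v1)
Op 4: gossip N0<->N2 -> N0.N0=(alive,v0) N0.N1=(dead,v1) N0.N2=(alive,v0) N0.N3=(dead,v1) | N2.N0=(alive,v0) N2.N1=(dead,v1) N2.N2=(alive,v0) N2.N3=(dead,v1)
Op 5: gossip N0<->N1 -> N0.N0=(alive,v0) N0.N1=(dead,v1) N0.N2=(suspect,v1) N0.N3=(dead,v1) | N1.N0=(alive,v0) N1.N1=(dead,v1) N1.N2=(suspect,v1) N1.N3=(dead,v1)
Op 6: gossip N1<->N0 -> N1.N0=(alive,v0) N1.N1=(dead,v1) N1.N2=(suspect,v1) N1.N3=(dead,v1) | N0.N0=(alive,v0) N0.N1=(dead,v1) N0.N2=(suspect,v1) N0.N3=(dead,v1)
Op 7: N0 marks N1=alive -> (alive,v2)
Op 8: gossip N3<->N2 -> N3.N0=(alive,v0) N3.N1=(dead,v1) N3.N2=(alive,v0) N3.N3=(dead,v1) | N2.N0=(alive,v0) N2.N1=(dead,v1) N2.N2=(alive,v0) N2.N3=(dead,v1)
Op 9: N1 marks N0=suspect -> (suspect,v1)

Answer: N0=alive,0 N1=dead,1 N2=alive,0 N3=dead,1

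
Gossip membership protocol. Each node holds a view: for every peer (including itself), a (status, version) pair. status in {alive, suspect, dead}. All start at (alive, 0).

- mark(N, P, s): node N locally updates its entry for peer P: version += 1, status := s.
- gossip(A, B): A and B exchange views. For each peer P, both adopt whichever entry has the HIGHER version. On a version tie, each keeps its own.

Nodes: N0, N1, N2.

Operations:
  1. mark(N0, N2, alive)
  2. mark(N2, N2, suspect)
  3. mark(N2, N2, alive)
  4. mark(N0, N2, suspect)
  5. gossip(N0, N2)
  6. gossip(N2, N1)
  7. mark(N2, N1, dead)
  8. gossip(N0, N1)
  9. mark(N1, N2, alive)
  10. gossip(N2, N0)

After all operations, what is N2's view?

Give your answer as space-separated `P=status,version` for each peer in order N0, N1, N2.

Op 1: N0 marks N2=alive -> (alive,v1)
Op 2: N2 marks N2=suspect -> (suspect,v1)
Op 3: N2 marks N2=alive -> (alive,v2)
Op 4: N0 marks N2=suspect -> (suspect,v2)
Op 5: gossip N0<->N2 -> N0.N0=(alive,v0) N0.N1=(alive,v0) N0.N2=(suspect,v2) | N2.N0=(alive,v0) N2.N1=(alive,v0) N2.N2=(alive,v2)
Op 6: gossip N2<->N1 -> N2.N0=(alive,v0) N2.N1=(alive,v0) N2.N2=(alive,v2) | N1.N0=(alive,v0) N1.N1=(alive,v0) N1.N2=(alive,v2)
Op 7: N2 marks N1=dead -> (dead,v1)
Op 8: gossip N0<->N1 -> N0.N0=(alive,v0) N0.N1=(alive,v0) N0.N2=(suspect,v2) | N1.N0=(alive,v0) N1.N1=(alive,v0) N1.N2=(alive,v2)
Op 9: N1 marks N2=alive -> (alive,v3)
Op 10: gossip N2<->N0 -> N2.N0=(alive,v0) N2.N1=(dead,v1) N2.N2=(alive,v2) | N0.N0=(alive,v0) N0.N1=(dead,v1) N0.N2=(suspect,v2)

Answer: N0=alive,0 N1=dead,1 N2=alive,2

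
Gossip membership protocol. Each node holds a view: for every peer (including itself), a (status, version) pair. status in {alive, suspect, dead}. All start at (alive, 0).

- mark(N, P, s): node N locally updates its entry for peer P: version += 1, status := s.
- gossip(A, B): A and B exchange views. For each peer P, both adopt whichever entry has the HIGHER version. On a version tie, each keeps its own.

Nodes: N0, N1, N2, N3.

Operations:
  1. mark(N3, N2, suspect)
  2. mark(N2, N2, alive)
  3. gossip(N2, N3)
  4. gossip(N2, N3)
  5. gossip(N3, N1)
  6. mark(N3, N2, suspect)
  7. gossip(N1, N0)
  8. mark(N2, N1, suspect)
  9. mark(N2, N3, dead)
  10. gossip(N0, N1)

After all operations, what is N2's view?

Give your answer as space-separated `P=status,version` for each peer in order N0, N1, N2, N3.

Op 1: N3 marks N2=suspect -> (suspect,v1)
Op 2: N2 marks N2=alive -> (alive,v1)
Op 3: gossip N2<->N3 -> N2.N0=(alive,v0) N2.N1=(alive,v0) N2.N2=(alive,v1) N2.N3=(alive,v0) | N3.N0=(alive,v0) N3.N1=(alive,v0) N3.N2=(suspect,v1) N3.N3=(alive,v0)
Op 4: gossip N2<->N3 -> N2.N0=(alive,v0) N2.N1=(alive,v0) N2.N2=(alive,v1) N2.N3=(alive,v0) | N3.N0=(alive,v0) N3.N1=(alive,v0) N3.N2=(suspect,v1) N3.N3=(alive,v0)
Op 5: gossip N3<->N1 -> N3.N0=(alive,v0) N3.N1=(alive,v0) N3.N2=(suspect,v1) N3.N3=(alive,v0) | N1.N0=(alive,v0) N1.N1=(alive,v0) N1.N2=(suspect,v1) N1.N3=(alive,v0)
Op 6: N3 marks N2=suspect -> (suspect,v2)
Op 7: gossip N1<->N0 -> N1.N0=(alive,v0) N1.N1=(alive,v0) N1.N2=(suspect,v1) N1.N3=(alive,v0) | N0.N0=(alive,v0) N0.N1=(alive,v0) N0.N2=(suspect,v1) N0.N3=(alive,v0)
Op 8: N2 marks N1=suspect -> (suspect,v1)
Op 9: N2 marks N3=dead -> (dead,v1)
Op 10: gossip N0<->N1 -> N0.N0=(alive,v0) N0.N1=(alive,v0) N0.N2=(suspect,v1) N0.N3=(alive,v0) | N1.N0=(alive,v0) N1.N1=(alive,v0) N1.N2=(suspect,v1) N1.N3=(alive,v0)

Answer: N0=alive,0 N1=suspect,1 N2=alive,1 N3=dead,1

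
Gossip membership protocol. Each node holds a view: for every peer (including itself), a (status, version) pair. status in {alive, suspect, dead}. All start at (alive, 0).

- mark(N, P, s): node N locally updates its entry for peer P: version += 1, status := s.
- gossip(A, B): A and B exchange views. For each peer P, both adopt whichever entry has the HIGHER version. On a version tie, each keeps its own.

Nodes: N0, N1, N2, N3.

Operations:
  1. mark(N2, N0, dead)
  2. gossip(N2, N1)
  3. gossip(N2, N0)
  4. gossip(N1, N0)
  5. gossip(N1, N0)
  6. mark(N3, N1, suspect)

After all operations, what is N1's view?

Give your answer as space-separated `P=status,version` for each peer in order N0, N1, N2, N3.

Answer: N0=dead,1 N1=alive,0 N2=alive,0 N3=alive,0

Derivation:
Op 1: N2 marks N0=dead -> (dead,v1)
Op 2: gossip N2<->N1 -> N2.N0=(dead,v1) N2.N1=(alive,v0) N2.N2=(alive,v0) N2.N3=(alive,v0) | N1.N0=(dead,v1) N1.N1=(alive,v0) N1.N2=(alive,v0) N1.N3=(alive,v0)
Op 3: gossip N2<->N0 -> N2.N0=(dead,v1) N2.N1=(alive,v0) N2.N2=(alive,v0) N2.N3=(alive,v0) | N0.N0=(dead,v1) N0.N1=(alive,v0) N0.N2=(alive,v0) N0.N3=(alive,v0)
Op 4: gossip N1<->N0 -> N1.N0=(dead,v1) N1.N1=(alive,v0) N1.N2=(alive,v0) N1.N3=(alive,v0) | N0.N0=(dead,v1) N0.N1=(alive,v0) N0.N2=(alive,v0) N0.N3=(alive,v0)
Op 5: gossip N1<->N0 -> N1.N0=(dead,v1) N1.N1=(alive,v0) N1.N2=(alive,v0) N1.N3=(alive,v0) | N0.N0=(dead,v1) N0.N1=(alive,v0) N0.N2=(alive,v0) N0.N3=(alive,v0)
Op 6: N3 marks N1=suspect -> (suspect,v1)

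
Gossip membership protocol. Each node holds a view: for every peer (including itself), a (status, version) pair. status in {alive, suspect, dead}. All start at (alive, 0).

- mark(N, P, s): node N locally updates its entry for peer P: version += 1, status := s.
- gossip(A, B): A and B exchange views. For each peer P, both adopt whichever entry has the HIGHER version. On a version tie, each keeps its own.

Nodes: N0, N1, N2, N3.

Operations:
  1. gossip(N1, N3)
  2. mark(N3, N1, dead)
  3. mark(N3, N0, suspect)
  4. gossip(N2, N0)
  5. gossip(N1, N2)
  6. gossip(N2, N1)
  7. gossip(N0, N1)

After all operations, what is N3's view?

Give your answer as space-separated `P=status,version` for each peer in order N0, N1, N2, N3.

Answer: N0=suspect,1 N1=dead,1 N2=alive,0 N3=alive,0

Derivation:
Op 1: gossip N1<->N3 -> N1.N0=(alive,v0) N1.N1=(alive,v0) N1.N2=(alive,v0) N1.N3=(alive,v0) | N3.N0=(alive,v0) N3.N1=(alive,v0) N3.N2=(alive,v0) N3.N3=(alive,v0)
Op 2: N3 marks N1=dead -> (dead,v1)
Op 3: N3 marks N0=suspect -> (suspect,v1)
Op 4: gossip N2<->N0 -> N2.N0=(alive,v0) N2.N1=(alive,v0) N2.N2=(alive,v0) N2.N3=(alive,v0) | N0.N0=(alive,v0) N0.N1=(alive,v0) N0.N2=(alive,v0) N0.N3=(alive,v0)
Op 5: gossip N1<->N2 -> N1.N0=(alive,v0) N1.N1=(alive,v0) N1.N2=(alive,v0) N1.N3=(alive,v0) | N2.N0=(alive,v0) N2.N1=(alive,v0) N2.N2=(alive,v0) N2.N3=(alive,v0)
Op 6: gossip N2<->N1 -> N2.N0=(alive,v0) N2.N1=(alive,v0) N2.N2=(alive,v0) N2.N3=(alive,v0) | N1.N0=(alive,v0) N1.N1=(alive,v0) N1.N2=(alive,v0) N1.N3=(alive,v0)
Op 7: gossip N0<->N1 -> N0.N0=(alive,v0) N0.N1=(alive,v0) N0.N2=(alive,v0) N0.N3=(alive,v0) | N1.N0=(alive,v0) N1.N1=(alive,v0) N1.N2=(alive,v0) N1.N3=(alive,v0)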